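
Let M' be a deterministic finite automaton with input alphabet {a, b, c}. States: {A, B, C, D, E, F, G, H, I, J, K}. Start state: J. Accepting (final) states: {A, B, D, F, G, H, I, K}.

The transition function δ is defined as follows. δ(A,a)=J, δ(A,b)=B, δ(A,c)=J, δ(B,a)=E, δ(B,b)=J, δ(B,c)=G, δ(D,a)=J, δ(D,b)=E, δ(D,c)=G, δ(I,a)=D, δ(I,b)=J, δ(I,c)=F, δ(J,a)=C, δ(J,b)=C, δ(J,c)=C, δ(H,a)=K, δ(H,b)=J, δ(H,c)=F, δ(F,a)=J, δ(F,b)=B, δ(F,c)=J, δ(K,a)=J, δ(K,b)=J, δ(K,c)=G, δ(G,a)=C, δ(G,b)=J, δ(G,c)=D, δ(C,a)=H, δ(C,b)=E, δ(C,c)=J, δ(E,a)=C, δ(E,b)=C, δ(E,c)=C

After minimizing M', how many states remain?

States {A,I} cannot be reached from the start state, so discard them.
Initial partition by acceptance: {B,D,F,G,H,K} | {C,E,J}.
On input a, block {B,D,F,G,H,K} splits into {B,D,F,G,K} and {H}.
Split {B,D,F,G,K} by δ(·,b) → {B,D,G,K} and {F}.
On input a, block {C,E,J} splits into {E,J} and {C}.
Refine {B,D,G,K} on symbol a: members go to different blocks, giving {B,D,K} and {G}.
No further refinement is possible. Final partition (6 blocks): {B,D,K} | {E,J} | {H} | {F} | {C} | {G}.

6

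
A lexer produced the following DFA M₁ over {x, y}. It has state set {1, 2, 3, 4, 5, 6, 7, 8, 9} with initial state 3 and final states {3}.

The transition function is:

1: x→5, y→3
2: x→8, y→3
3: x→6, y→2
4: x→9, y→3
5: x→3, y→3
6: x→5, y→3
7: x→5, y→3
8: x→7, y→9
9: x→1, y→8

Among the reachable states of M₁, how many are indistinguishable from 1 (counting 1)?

3

First remove the unreachable states {4}; 8 states remain.
Initial partition by acceptance: {3} | {1,2,5,6,7,8,9}.
Split {1,2,5,6,7,8,9} by δ(·,x) → {1,2,6,7,8,9} and {5}.
Refine {1,2,6,7,8,9} on symbol x: members go to different blocks, giving {1,6,7} and {2,8,9}.
On input x, block {2,8,9} splits into {8,9} and {2}.
Stable partition: {3} | {1,6,7} | {5} | {8,9} | {2} — 5 equivalence classes.
The equivalence class containing 1 is {1,6,7}, of size 3.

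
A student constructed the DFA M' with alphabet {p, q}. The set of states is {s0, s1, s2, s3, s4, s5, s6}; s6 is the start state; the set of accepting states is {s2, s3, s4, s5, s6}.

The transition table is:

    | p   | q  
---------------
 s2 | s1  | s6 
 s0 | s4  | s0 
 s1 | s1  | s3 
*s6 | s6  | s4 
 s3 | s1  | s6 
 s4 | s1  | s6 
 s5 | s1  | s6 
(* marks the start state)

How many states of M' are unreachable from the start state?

3

Starting at s6 and following transitions, the reachable set is {s1, s3, s4, s6}. That leaves s0, s2, s5 unreachable — 3 in total.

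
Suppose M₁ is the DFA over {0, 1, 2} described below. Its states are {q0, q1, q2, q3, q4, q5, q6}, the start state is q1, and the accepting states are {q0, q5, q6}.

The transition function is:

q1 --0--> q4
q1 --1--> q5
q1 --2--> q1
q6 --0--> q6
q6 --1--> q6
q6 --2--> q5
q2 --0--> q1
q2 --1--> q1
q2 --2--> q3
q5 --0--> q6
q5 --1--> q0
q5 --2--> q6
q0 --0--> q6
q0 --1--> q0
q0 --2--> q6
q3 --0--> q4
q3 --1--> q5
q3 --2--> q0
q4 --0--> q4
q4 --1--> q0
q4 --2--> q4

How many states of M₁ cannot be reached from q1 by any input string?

No path from q1 leads to q2, q3; the other 5 states are all reachable.

2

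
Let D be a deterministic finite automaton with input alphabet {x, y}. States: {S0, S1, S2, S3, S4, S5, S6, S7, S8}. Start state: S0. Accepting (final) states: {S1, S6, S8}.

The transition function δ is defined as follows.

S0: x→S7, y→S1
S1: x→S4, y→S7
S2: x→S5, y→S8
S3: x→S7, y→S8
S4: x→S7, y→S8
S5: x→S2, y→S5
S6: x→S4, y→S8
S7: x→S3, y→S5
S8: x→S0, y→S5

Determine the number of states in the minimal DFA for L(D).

3

First remove the unreachable states {S6}; 8 states remain.
P0 = {S1,S8} | {S0,S2,S3,S4,S5,S7}.
Refine {S0,S2,S3,S4,S5,S7} on symbol y: members go to different blocks, giving {S0,S2,S3,S4} and {S5,S7}.
No further refinement is possible. Final partition (3 blocks): {S1,S8} | {S0,S2,S3,S4} | {S5,S7}.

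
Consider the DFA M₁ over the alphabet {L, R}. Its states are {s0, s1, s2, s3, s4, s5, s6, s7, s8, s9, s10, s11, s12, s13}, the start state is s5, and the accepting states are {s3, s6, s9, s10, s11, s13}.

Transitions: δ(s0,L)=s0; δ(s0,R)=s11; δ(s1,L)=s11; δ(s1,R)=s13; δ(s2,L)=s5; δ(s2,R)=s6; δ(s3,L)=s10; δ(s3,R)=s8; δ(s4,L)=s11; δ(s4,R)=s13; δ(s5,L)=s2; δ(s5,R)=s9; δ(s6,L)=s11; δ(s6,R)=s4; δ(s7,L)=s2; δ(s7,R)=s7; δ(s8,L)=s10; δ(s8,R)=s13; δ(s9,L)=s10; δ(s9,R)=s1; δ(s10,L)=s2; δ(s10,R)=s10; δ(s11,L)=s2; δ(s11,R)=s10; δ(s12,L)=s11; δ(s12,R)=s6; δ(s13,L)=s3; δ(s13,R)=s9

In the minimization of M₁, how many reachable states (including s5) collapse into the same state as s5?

2

Reachable states from the start: {s1,s2,s3,s4,s5,s6,s8,s9,s10,s11,s13}. Unreachable: {s0,s7,s12} — drop them.
Initial partition by acceptance: {s3,s6,s9,s10,s11,s13} | {s1,s2,s4,s5,s8}.
Refine {s3,s6,s9,s10,s11,s13} on symbol L: members go to different blocks, giving {s3,s6,s9,s13} and {s10,s11}.
On input L, block {s3,s6,s9,s13} splits into {s3,s6,s9} and {s13}.
On input L, block {s1,s2,s4,s5,s8} splits into {s1,s4,s8} and {s2,s5}.
Stable partition: {s3,s6,s9} | {s1,s4,s8} | {s10,s11} | {s13} | {s2,s5} — 5 equivalence classes.
The equivalence class containing s5 is {s2,s5}, of size 2.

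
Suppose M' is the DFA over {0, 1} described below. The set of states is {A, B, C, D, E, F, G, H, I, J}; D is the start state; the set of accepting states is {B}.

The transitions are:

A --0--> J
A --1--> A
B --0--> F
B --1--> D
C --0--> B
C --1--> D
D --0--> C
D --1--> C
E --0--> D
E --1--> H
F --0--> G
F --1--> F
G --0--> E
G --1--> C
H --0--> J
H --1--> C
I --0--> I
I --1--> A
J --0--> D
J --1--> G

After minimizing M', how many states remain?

6

Reachable states from the start: {B,C,D,E,F,G,H,J}. Unreachable: {A,I} — drop them.
Initial partition by acceptance: {B} | {C,D,E,F,G,H,J}.
Split {C,D,E,F,G,H,J} by δ(·,0) → {D,E,F,G,H,J} and {C}.
On input 0, block {D,E,F,G,H,J} splits into {E,F,G,H,J} and {D}.
On input 0, block {E,F,G,H,J} splits into {F,G,H} and {E,J}.
Refine {F,G,H} on symbol 0: members go to different blocks, giving {G,H} and {F}.
No further refinement is possible. Final partition (6 blocks): {B} | {G,H} | {C} | {D} | {E,J} | {F}.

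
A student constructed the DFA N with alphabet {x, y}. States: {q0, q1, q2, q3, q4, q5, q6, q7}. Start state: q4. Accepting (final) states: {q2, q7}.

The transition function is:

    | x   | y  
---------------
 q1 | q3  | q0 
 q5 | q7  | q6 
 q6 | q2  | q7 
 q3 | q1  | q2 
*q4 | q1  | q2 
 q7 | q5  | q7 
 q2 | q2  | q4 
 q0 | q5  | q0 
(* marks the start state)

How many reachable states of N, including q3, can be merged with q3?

2

Every state is reachable, so we keep all 8.
P0 = {q2,q7} | {q0,q1,q3,q4,q5,q6}.
Refine {q2,q7} on symbol x: members go to different blocks, giving {q2} and {q7}.
Split {q0,q1,q3,q4,q5,q6} by δ(·,x) → {q0,q1,q3,q4} and {q5} and {q6}.
Refine {q0,q1,q3,q4} on symbol x: members go to different blocks, giving {q1,q3,q4} and {q0}.
Refine {q1,q3,q4} on symbol y: members go to different blocks, giving {q3,q4} and {q1}.
The partition is now stable with 7 blocks: {q2} | {q3,q4} | {q7} | {q5} | {q6} | {q0} | {q1}.
The equivalence class containing q3 is {q3,q4}, of size 2.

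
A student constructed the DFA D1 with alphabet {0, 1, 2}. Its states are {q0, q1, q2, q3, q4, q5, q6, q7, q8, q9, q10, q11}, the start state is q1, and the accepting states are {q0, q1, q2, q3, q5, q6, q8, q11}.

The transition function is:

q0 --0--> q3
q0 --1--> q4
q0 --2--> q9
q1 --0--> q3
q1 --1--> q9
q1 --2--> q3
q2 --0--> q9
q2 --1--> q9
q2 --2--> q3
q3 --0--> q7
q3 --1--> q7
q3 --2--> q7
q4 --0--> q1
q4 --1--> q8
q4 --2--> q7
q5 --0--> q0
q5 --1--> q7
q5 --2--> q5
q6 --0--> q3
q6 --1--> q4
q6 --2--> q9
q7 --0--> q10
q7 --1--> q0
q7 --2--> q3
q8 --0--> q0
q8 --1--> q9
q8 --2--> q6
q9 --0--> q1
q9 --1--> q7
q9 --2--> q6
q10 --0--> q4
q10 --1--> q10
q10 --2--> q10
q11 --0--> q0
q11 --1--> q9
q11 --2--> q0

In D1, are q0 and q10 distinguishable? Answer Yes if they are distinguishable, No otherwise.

First remove the unreachable states {q2,q5,q11}; 9 states remain.
P0 = {q0,q1,q3,q6,q8} | {q4,q7,q9,q10}.
Refine {q0,q1,q3,q6,q8} on symbol 0: members go to different blocks, giving {q0,q1,q6,q8} and {q3}.
Refine {q0,q1,q6,q8} on symbol 0: members go to different blocks, giving {q0,q1,q6} and {q8}.
Refine {q0,q1,q6} on symbol 2: members go to different blocks, giving {q0,q6} and {q1}.
Refine {q4,q7,q9,q10} on symbol 0: members go to different blocks, giving {q4,q9} and {q7,q10}.
Split {q4,q9} by δ(·,1) → {q4} and {q9}.
Refine {q7,q10} on symbol 0: members go to different blocks, giving {q7} and {q10}.
The partition is now stable with 8 blocks: {q0,q6} | {q4} | {q3} | {q8} | {q1} | {q7} | {q9} | {q10}.
q0 and q10 end up in different blocks, so they are distinguishable. For instance, the string 'ε' is accepted from only q0.

Yes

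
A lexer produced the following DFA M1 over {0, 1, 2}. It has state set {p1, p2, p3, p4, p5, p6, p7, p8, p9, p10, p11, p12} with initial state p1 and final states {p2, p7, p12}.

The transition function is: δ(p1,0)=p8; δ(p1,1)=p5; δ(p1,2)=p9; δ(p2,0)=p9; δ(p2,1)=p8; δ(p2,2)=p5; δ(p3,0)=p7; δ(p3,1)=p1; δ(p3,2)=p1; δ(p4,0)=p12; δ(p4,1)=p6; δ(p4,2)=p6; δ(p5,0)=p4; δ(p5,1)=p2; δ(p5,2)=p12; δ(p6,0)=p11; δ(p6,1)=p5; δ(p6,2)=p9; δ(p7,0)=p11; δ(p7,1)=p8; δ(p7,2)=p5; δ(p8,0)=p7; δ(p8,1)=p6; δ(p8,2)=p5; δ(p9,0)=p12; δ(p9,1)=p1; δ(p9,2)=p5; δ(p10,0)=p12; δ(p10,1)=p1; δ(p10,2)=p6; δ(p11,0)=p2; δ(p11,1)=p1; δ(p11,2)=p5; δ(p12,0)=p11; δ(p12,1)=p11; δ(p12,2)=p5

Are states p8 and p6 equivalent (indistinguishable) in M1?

States {p3,p10} cannot be reached from the start state, so discard them.
Start with accepting vs non-accepting: {p2,p7,p12} | {p1,p4,p5,p6,p8,p9,p11}.
On input 0, block {p1,p4,p5,p6,p8,p9,p11} splits into {p4,p8,p9,p11} and {p1,p5,p6}.
Split {p1,p5,p6} by δ(·,1) → {p1,p6} and {p5}.
Refine {p4,p8,p9,p11} on symbol 2: members go to different blocks, giving {p8,p9,p11} and {p4}.
The partition is now stable with 5 blocks: {p2,p7,p12} | {p8,p9,p11} | {p1,p6} | {p5} | {p4}.
p8 and p6 end up in different blocks, so they are distinguishable. For instance, the string '0' is accepted from only p8.

No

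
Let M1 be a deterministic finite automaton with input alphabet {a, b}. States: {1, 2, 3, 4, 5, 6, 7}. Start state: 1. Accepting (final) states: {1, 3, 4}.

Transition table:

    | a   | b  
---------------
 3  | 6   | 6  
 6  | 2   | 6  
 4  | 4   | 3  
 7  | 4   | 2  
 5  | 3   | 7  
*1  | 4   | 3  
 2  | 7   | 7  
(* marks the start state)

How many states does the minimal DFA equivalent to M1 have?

Reachable states from the start: {1,2,3,4,6,7}. Unreachable: {5} — drop them.
P0 = {1,3,4} | {2,6,7}.
Refine {1,3,4} on symbol a: members go to different blocks, giving {1,4} and {3}.
Split {2,6,7} by δ(·,a) → {2,6} and {7}.
Split {2,6} by δ(·,a) → {2} and {6}.
No further refinement is possible. Final partition (5 blocks): {1,4} | {2} | {3} | {7} | {6}.

5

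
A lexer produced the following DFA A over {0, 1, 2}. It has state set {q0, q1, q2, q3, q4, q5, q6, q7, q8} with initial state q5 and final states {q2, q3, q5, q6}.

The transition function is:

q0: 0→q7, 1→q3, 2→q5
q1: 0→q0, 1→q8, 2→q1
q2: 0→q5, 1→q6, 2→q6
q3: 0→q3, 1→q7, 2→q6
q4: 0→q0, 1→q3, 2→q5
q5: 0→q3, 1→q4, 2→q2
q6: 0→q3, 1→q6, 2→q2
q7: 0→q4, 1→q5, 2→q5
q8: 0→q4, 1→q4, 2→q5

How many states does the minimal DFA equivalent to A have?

Reachable states from the start: {q0,q2,q3,q4,q5,q6,q7}. Unreachable: {q1,q8} — drop them.
P0 = {q2,q3,q5,q6} | {q0,q4,q7}.
On input 1, block {q2,q3,q5,q6} splits into {q2,q6} and {q3,q5}.
Stable partition: {q2,q6} | {q0,q4,q7} | {q3,q5} — 3 equivalence classes.

3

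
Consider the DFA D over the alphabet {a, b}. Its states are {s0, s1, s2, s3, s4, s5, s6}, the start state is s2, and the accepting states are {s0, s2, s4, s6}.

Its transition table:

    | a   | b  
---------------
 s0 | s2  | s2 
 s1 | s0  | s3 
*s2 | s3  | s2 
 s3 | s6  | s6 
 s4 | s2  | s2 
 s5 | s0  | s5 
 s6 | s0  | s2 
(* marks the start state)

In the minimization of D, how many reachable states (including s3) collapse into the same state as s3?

1

States {s1,s4,s5} cannot be reached from the start state, so discard them.
Initial partition by acceptance: {s0,s2,s6} | {s3}.
Refine {s0,s2,s6} on symbol a: members go to different blocks, giving {s0,s6} and {s2}.
On input a, block {s0,s6} splits into {s0} and {s6}.
No further refinement is possible. Final partition (4 blocks): {s0} | {s3} | {s2} | {s6}.
State s3 belongs to the block {s3}, which has 1 states.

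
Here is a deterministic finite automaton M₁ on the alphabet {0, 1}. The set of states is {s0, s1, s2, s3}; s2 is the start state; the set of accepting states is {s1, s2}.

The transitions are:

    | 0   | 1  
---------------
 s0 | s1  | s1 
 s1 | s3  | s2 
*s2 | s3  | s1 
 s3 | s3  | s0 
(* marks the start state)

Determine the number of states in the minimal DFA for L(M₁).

Every state is reachable, so we keep all 4.
Start with accepting vs non-accepting: {s1,s2} | {s0,s3}.
On input 0, block {s0,s3} splits into {s0} and {s3}.
No further refinement is possible. Final partition (3 blocks): {s1,s2} | {s0} | {s3}.

3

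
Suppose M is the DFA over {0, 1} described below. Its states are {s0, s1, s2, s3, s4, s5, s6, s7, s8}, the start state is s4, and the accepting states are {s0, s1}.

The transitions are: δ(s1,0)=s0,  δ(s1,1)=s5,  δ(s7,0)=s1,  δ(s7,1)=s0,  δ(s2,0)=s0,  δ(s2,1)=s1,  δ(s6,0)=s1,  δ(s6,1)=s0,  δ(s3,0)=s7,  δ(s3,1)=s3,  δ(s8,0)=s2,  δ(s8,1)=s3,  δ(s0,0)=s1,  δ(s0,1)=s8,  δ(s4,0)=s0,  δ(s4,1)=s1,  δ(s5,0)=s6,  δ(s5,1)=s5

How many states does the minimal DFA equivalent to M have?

Start with accepting vs non-accepting: {s0,s1} | {s2,s3,s4,s5,s6,s7,s8}.
Refine {s2,s3,s4,s5,s6,s7,s8} on symbol 0: members go to different blocks, giving {s2,s4,s6,s7} and {s3,s5,s8}.
No further refinement is possible. Final partition (3 blocks): {s0,s1} | {s2,s4,s6,s7} | {s3,s5,s8}.

3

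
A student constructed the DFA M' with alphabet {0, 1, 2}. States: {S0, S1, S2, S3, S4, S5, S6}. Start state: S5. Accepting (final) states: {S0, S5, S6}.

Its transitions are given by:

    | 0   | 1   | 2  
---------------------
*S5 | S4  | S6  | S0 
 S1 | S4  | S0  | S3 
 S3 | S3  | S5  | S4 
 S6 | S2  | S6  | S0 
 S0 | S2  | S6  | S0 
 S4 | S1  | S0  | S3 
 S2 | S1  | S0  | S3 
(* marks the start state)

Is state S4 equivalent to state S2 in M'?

Every state is reachable, so we keep all 7.
P0 = {S0,S5,S6} | {S1,S2,S3,S4}.
The partition is now stable with 2 blocks: {S0,S5,S6} | {S1,S2,S3,S4}.
S4 and S2 lie in the same block of the stable partition, so they are equivalent — no string distinguishes them.

Yes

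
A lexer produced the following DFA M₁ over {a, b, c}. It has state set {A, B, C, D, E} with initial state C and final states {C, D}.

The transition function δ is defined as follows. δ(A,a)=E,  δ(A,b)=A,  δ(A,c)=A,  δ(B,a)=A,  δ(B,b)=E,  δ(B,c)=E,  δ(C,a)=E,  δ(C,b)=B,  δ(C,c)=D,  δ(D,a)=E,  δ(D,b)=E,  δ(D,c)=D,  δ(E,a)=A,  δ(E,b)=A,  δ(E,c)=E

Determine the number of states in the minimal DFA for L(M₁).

2

Initial partition by acceptance: {C,D} | {A,B,E}.
The partition is now stable with 2 blocks: {C,D} | {A,B,E}.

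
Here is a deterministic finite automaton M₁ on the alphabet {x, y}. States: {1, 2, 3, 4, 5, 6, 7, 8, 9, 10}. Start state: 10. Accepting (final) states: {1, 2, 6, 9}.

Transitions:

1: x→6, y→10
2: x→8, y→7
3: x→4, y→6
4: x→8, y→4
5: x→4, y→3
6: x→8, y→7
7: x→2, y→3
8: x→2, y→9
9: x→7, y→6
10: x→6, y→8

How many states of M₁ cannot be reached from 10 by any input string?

No path from 10 leads to 1, 5; the other 8 states are all reachable.

2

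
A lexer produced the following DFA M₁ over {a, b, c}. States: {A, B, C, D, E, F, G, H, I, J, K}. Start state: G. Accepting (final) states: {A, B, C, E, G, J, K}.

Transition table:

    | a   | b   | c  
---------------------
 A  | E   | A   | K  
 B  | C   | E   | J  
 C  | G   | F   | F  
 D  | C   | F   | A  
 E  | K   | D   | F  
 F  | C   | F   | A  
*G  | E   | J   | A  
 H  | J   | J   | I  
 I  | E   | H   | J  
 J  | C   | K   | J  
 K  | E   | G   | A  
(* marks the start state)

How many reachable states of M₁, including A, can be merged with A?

First remove the unreachable states {B,H,I}; 8 states remain.
Initial partition by acceptance: {A,C,E,G,J,K} | {D,F}.
On input b, block {A,C,E,G,J,K} splits into {A,G,J,K} and {C,E}.
Stable partition: {A,G,J,K} | {D,F} | {C,E} — 3 equivalence classes.
The equivalence class containing A is {A,G,J,K}, of size 4.

4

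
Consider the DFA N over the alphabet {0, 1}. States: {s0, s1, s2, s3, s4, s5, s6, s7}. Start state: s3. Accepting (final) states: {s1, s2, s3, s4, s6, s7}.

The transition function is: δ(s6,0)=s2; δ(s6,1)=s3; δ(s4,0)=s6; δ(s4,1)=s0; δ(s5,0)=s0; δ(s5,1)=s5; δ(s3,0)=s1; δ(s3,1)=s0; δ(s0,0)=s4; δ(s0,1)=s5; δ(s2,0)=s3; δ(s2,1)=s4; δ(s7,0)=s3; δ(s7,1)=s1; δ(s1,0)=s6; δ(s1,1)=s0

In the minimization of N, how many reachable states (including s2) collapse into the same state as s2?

1

States {s7} cannot be reached from the start state, so discard them.
Initial partition by acceptance: {s1,s2,s3,s4,s6} | {s0,s5}.
On input 1, block {s1,s2,s3,s4,s6} splits into {s1,s3,s4} and {s2,s6}.
On input 0, block {s1,s3,s4} splits into {s1,s4} and {s3}.
Refine {s0,s5} on symbol 0: members go to different blocks, giving {s0} and {s5}.
Refine {s2,s6} on symbol 0: members go to different blocks, giving {s2} and {s6}.
The partition is now stable with 6 blocks: {s1,s4} | {s0} | {s2} | {s3} | {s5} | {s6}.
The equivalence class containing s2 is {s2}, of size 1.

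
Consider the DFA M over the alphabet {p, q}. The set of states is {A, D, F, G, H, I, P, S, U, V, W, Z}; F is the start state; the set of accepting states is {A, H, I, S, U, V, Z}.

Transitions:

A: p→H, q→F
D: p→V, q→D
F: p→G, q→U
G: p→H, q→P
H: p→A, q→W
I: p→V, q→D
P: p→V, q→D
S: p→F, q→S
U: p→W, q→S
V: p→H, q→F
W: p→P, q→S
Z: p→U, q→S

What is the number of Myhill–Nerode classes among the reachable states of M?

4

Reachable states from the start: {A,D,F,G,H,P,S,U,V,W}. Unreachable: {I,Z} — drop them.
Initial partition by acceptance: {A,H,S,U,V} | {D,F,G,P,W}.
Split {A,H,S,U,V} by δ(·,p) → {A,H,V} and {S,U}.
On input p, block {D,F,G,P,W} splits into {D,G,P} and {F,W}.
Stable partition: {A,H,V} | {D,G,P} | {S,U} | {F,W} — 4 equivalence classes.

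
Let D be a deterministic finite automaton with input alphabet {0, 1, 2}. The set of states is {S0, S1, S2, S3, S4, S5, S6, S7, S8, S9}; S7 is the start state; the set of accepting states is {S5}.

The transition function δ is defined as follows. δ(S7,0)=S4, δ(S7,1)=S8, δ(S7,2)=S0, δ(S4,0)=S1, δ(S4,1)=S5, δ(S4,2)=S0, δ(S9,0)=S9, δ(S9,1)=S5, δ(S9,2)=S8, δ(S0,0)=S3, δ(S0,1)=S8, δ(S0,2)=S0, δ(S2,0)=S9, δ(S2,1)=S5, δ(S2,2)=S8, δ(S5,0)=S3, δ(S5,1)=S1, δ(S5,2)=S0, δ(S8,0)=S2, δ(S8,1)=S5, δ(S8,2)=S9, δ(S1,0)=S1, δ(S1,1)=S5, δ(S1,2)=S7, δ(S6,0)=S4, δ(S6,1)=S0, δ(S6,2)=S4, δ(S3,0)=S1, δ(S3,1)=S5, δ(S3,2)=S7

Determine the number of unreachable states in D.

Starting at S7 and following transitions, the reachable set is {S0, S1, S2, S3, S4, S5, S7, S8, S9}. That leaves S6 unreachable — 1 in total.

1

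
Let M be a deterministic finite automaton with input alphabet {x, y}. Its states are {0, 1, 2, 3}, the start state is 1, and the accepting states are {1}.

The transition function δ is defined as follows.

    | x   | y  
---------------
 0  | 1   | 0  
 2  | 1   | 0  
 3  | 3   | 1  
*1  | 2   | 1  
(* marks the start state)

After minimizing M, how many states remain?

2

Reachable states from the start: {0,1,2}. Unreachable: {3} — drop them.
P0 = {1} | {0,2}.
No further refinement is possible. Final partition (2 blocks): {1} | {0,2}.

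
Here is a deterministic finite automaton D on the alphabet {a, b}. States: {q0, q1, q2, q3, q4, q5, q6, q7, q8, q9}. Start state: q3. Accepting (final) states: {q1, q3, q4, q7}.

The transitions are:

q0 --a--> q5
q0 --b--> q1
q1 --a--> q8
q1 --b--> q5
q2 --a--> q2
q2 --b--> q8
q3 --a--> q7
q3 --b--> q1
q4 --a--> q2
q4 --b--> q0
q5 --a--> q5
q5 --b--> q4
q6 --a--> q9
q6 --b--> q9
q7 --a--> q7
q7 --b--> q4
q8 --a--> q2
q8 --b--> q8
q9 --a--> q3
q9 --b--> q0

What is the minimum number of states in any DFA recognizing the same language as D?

States {q6,q9} cannot be reached from the start state, so discard them.
P0 = {q1,q3,q4,q7} | {q0,q2,q5,q8}.
Refine {q1,q3,q4,q7} on symbol a: members go to different blocks, giving {q1,q4} and {q3,q7}.
On input b, block {q0,q2,q5,q8} splits into {q0,q5} and {q2,q8}.
No further refinement is possible. Final partition (4 blocks): {q1,q4} | {q0,q5} | {q3,q7} | {q2,q8}.

4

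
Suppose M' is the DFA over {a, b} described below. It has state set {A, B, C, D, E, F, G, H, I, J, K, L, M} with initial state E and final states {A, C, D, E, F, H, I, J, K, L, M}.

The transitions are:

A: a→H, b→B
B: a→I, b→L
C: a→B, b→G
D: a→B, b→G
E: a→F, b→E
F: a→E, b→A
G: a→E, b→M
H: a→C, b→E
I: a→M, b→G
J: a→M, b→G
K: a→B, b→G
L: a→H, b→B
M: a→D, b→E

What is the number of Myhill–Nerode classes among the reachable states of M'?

First remove the unreachable states {J,K}; 11 states remain.
Initial partition by acceptance: {A,C,D,E,F,H,I,L,M} | {B,G}.
On input a, block {A,C,D,E,F,H,I,L,M} splits into {A,E,F,H,I,L,M} and {C,D}.
Split {A,E,F,H,I,L,M} by δ(·,a) → {A,E,F,I,L} and {H,M}.
Refine {A,E,F,I,L} on symbol a: members go to different blocks, giving {A,I,L} and {E,F}.
Refine {B,G} on symbol a: members go to different blocks, giving {B} and {G}.
Refine {A,I,L} on symbol b: members go to different blocks, giving {A,L} and {I}.
Refine {E,F} on symbol b: members go to different blocks, giving {E} and {F}.
The partition is now stable with 8 blocks: {A,L} | {B} | {C,D} | {H,M} | {E} | {G} | {I} | {F}.

8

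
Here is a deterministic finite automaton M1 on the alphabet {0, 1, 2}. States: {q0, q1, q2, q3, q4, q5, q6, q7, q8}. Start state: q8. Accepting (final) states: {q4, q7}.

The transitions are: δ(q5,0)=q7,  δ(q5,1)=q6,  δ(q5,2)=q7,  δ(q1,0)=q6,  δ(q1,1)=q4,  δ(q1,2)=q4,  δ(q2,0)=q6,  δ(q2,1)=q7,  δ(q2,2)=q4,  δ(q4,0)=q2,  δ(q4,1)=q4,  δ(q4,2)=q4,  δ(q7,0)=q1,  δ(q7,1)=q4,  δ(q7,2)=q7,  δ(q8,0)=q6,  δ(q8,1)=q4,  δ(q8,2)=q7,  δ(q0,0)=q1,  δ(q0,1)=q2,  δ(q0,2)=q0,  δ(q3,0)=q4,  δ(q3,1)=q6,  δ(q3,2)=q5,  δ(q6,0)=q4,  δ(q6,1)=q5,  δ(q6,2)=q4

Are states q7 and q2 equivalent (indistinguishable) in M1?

No

States {q0,q3} cannot be reached from the start state, so discard them.
Start with accepting vs non-accepting: {q4,q7} | {q1,q2,q5,q6,q8}.
On input 0, block {q1,q2,q5,q6,q8} splits into {q1,q2,q8} and {q5,q6}.
Stable partition: {q4,q7} | {q1,q2,q8} | {q5,q6} — 3 equivalence classes.
q7 and q2 end up in different blocks, so they are distinguishable. For instance, the string 'ε' is accepted from only q7.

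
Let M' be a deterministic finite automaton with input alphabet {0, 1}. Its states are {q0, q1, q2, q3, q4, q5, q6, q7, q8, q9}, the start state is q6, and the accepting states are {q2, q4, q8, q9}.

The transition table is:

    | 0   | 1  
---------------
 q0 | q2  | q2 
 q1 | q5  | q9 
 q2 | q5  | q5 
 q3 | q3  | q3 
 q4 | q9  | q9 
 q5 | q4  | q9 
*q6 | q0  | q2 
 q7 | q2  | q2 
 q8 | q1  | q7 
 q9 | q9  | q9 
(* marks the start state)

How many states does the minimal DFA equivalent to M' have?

First remove the unreachable states {q1,q3,q7,q8}; 6 states remain.
P0 = {q2,q4,q9} | {q0,q5,q6}.
Split {q2,q4,q9} by δ(·,0) → {q4,q9} and {q2}.
Refine {q0,q5,q6} on symbol 0: members go to different blocks, giving {q0} and {q5} and {q6}.
Stable partition: {q4,q9} | {q0} | {q2} | {q5} | {q6} — 5 equivalence classes.

5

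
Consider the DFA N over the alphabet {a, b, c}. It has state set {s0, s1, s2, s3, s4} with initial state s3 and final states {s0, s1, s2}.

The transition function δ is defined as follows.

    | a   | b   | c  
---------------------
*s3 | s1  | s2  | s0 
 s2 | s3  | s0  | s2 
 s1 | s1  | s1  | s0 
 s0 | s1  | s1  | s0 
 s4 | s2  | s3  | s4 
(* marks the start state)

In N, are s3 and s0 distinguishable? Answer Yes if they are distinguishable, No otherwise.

Reachable states from the start: {s0,s1,s2,s3}. Unreachable: {s4} — drop them.
P0 = {s0,s1,s2} | {s3}.
On input a, block {s0,s1,s2} splits into {s0,s1} and {s2}.
The partition is now stable with 3 blocks: {s0,s1} | {s3} | {s2}.
s3 and s0 end up in different blocks, so they are distinguishable. For instance, the string 'ε' is accepted from only s0.

Yes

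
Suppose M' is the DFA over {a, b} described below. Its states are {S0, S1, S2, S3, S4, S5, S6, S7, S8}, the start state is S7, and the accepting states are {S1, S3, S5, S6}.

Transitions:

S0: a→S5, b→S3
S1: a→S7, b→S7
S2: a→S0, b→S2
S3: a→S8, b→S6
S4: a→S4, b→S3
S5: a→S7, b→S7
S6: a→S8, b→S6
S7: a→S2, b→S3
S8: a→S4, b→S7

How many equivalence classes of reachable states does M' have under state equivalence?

First remove the unreachable states {S1}; 8 states remain.
P0 = {S3,S5,S6} | {S0,S2,S4,S7,S8}.
On input b, block {S3,S5,S6} splits into {S3,S6} and {S5}.
Refine {S0,S2,S4,S7,S8} on symbol a: members go to different blocks, giving {S2,S4,S7,S8} and {S0}.
On input a, block {S2,S4,S7,S8} splits into {S4,S7,S8} and {S2}.
Refine {S4,S7,S8} on symbol a: members go to different blocks, giving {S4,S8} and {S7}.
On input b, block {S4,S8} splits into {S4} and {S8}.
No further refinement is possible. Final partition (7 blocks): {S3,S6} | {S4} | {S5} | {S0} | {S2} | {S7} | {S8}.

7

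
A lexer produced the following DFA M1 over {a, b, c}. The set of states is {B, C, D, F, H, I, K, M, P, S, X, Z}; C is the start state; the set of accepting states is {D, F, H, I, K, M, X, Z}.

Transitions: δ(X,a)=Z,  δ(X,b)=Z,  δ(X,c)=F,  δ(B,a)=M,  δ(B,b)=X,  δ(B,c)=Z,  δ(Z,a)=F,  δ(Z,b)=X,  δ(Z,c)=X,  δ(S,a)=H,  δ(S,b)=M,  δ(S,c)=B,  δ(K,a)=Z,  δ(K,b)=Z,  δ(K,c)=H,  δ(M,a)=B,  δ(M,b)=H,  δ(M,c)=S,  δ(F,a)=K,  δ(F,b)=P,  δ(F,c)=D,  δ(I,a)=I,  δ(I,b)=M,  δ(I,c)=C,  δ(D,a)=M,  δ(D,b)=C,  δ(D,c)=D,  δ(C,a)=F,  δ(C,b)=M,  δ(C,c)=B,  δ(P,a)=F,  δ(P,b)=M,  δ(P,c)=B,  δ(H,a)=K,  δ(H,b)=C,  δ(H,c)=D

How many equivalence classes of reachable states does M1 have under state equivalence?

7

Reachable states from the start: {B,C,D,F,H,K,M,P,S,X,Z}. Unreachable: {I} — drop them.
Start with accepting vs non-accepting: {D,F,H,K,M,X,Z} | {B,C,P,S}.
Refine {D,F,H,K,M,X,Z} on symbol a: members go to different blocks, giving {D,F,H,K,X,Z} and {M}.
On input a, block {D,F,H,K,X,Z} splits into {F,H,K,X,Z} and {D}.
Split {F,H,K,X,Z} by δ(·,b) → {K,X,Z} and {F,H}.
Split {K,X,Z} by δ(·,a) → {K,X} and {Z}.
Refine {B,C,P,S} on symbol a: members go to different blocks, giving {C,P,S} and {B}.
No further refinement is possible. Final partition (7 blocks): {K,X} | {C,P,S} | {M} | {D} | {F,H} | {Z} | {B}.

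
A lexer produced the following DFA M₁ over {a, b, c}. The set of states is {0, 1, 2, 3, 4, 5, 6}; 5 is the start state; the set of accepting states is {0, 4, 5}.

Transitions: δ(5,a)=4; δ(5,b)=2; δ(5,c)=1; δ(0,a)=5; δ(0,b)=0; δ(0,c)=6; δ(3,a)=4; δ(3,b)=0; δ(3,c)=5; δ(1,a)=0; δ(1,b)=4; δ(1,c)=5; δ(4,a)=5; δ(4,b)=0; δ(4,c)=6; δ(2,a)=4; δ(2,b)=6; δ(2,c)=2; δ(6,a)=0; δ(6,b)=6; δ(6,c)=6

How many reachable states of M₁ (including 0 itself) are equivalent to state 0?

2

States {3} cannot be reached from the start state, so discard them.
Start with accepting vs non-accepting: {0,4,5} | {1,2,6}.
Refine {0,4,5} on symbol b: members go to different blocks, giving {0,4} and {5}.
Split {1,2,6} by δ(·,b) → {2,6} and {1}.
The partition is now stable with 4 blocks: {0,4} | {2,6} | {5} | {1}.
State 0 belongs to the block {0,4}, which has 2 states.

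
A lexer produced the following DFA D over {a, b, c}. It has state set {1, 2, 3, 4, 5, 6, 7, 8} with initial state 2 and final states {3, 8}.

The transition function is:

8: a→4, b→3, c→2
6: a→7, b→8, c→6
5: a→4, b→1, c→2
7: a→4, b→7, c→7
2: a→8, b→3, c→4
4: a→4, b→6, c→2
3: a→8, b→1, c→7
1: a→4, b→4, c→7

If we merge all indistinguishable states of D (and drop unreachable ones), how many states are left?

7

Reachable states from the start: {1,2,3,4,6,7,8}. Unreachable: {5} — drop them.
Start with accepting vs non-accepting: {3,8} | {1,2,4,6,7}.
Split {3,8} by δ(·,a) → {3} and {8}.
On input a, block {1,2,4,6,7} splits into {1,4,6,7} and {2}.
On input b, block {1,4,6,7} splits into {1,4,7} and {6}.
On input b, block {1,4,7} splits into {1,7} and {4}.
Refine {1,7} on symbol b: members go to different blocks, giving {1} and {7}.
The partition is now stable with 7 blocks: {3} | {1} | {8} | {2} | {6} | {4} | {7}.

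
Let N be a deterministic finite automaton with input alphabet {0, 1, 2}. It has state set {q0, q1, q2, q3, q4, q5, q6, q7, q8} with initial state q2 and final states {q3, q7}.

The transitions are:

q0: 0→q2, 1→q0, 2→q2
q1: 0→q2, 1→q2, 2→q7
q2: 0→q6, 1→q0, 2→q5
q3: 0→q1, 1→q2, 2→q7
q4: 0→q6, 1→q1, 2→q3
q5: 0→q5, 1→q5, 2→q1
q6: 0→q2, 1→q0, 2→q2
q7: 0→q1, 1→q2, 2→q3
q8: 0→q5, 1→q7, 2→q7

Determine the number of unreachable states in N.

Starting at q2 and following transitions, the reachable set is {q0, q1, q2, q3, q5, q6, q7}. That leaves q4, q8 unreachable — 2 in total.

2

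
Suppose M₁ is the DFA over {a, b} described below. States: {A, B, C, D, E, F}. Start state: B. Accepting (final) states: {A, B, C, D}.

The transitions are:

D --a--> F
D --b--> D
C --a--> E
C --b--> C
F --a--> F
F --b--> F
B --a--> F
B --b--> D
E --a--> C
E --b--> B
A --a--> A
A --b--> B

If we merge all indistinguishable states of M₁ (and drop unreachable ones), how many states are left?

2

States {A,C,E} cannot be reached from the start state, so discard them.
Initial partition by acceptance: {B,D} | {F}.
Stable partition: {B,D} | {F} — 2 equivalence classes.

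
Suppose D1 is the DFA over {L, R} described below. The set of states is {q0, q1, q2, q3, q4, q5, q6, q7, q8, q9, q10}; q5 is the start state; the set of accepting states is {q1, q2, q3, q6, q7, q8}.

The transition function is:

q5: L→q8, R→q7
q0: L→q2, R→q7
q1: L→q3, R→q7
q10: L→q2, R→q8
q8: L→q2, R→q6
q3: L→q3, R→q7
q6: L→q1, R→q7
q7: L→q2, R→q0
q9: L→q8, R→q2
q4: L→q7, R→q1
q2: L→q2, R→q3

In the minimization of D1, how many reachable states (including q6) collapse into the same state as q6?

First remove the unreachable states {q4,q9,q10}; 8 states remain.
Initial partition by acceptance: {q1,q2,q3,q6,q7,q8} | {q0,q5}.
Split {q1,q2,q3,q6,q7,q8} by δ(·,R) → {q1,q2,q3,q6,q8} and {q7}.
On input R, block {q1,q2,q3,q6,q8} splits into {q1,q3,q6} and {q2,q8}.
Stable partition: {q1,q3,q6} | {q0,q5} | {q7} | {q2,q8} — 4 equivalence classes.
State q6 belongs to the block {q1,q3,q6}, which has 3 states.

3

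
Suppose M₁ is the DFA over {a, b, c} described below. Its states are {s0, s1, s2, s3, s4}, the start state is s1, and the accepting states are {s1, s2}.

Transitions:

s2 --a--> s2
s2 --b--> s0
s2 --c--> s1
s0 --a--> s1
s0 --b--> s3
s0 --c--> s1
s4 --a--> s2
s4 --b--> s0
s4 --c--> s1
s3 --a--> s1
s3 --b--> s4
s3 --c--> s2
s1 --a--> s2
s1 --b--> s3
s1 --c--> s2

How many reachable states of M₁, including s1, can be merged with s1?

2

Every state is reachable, so we keep all 5.
Initial partition by acceptance: {s1,s2} | {s0,s3,s4}.
Stable partition: {s1,s2} | {s0,s3,s4} — 2 equivalence classes.
The equivalence class containing s1 is {s1,s2}, of size 2.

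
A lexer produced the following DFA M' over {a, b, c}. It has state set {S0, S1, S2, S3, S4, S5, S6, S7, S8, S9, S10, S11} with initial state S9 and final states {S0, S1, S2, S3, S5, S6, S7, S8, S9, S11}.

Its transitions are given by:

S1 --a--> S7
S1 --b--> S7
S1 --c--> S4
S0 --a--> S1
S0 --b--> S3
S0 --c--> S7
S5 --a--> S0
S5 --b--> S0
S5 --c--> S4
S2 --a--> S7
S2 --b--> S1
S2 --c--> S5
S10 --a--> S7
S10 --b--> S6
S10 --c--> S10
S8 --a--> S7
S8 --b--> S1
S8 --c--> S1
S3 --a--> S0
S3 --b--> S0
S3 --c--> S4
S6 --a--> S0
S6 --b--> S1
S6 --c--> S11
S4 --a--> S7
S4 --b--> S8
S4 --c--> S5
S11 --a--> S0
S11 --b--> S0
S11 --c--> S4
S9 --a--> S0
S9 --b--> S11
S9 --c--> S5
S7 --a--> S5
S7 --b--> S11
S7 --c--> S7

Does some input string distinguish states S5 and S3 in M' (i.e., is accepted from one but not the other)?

No

Reachable states from the start: {S0,S1,S3,S4,S5,S7,S8,S9,S11}. Unreachable: {S2,S6,S10} — drop them.
Initial partition by acceptance: {S0,S1,S3,S5,S7,S8,S9,S11} | {S4}.
Split {S0,S1,S3,S5,S7,S8,S9,S11} by δ(·,c) → {S0,S7,S8,S9} and {S1,S3,S5,S11}.
On input a, block {S0,S7,S8,S9} splits into {S0,S7} and {S8,S9}.
No further refinement is possible. Final partition (4 blocks): {S0,S7} | {S4} | {S1,S3,S5,S11} | {S8,S9}.
S5 and S3 lie in the same block of the stable partition, so they are equivalent — no string distinguishes them.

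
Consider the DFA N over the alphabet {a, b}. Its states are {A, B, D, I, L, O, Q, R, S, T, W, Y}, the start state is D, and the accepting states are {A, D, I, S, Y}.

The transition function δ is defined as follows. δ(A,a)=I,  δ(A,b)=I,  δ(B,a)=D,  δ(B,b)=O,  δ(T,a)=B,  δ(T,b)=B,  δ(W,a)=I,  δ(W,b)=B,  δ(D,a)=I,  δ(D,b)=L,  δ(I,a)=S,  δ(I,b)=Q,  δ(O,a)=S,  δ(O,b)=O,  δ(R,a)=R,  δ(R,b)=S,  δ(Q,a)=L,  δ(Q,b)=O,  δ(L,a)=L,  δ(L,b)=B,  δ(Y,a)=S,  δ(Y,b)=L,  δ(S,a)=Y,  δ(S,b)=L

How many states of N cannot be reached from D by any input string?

No path from D leads to A, R, T, W; the other 8 states are all reachable.

4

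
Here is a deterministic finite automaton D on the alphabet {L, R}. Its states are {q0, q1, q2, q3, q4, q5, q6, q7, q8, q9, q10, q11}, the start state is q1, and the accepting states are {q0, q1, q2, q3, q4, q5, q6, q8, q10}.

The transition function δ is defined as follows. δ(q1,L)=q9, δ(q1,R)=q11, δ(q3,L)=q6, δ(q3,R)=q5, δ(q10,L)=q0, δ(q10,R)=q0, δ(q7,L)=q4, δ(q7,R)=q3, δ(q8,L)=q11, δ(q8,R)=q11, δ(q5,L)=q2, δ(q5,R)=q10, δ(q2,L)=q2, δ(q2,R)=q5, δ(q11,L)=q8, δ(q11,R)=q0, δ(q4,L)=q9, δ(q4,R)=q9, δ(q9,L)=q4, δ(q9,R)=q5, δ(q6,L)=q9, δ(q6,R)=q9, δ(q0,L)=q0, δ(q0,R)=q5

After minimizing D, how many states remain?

3

Reachable states from the start: {q0,q1,q2,q4,q5,q8,q9,q10,q11}. Unreachable: {q3,q6,q7} — drop them.
Start with accepting vs non-accepting: {q0,q1,q2,q4,q5,q8,q10} | {q9,q11}.
Split {q0,q1,q2,q4,q5,q8,q10} by δ(·,L) → {q0,q2,q5,q10} and {q1,q4,q8}.
No further refinement is possible. Final partition (3 blocks): {q0,q2,q5,q10} | {q9,q11} | {q1,q4,q8}.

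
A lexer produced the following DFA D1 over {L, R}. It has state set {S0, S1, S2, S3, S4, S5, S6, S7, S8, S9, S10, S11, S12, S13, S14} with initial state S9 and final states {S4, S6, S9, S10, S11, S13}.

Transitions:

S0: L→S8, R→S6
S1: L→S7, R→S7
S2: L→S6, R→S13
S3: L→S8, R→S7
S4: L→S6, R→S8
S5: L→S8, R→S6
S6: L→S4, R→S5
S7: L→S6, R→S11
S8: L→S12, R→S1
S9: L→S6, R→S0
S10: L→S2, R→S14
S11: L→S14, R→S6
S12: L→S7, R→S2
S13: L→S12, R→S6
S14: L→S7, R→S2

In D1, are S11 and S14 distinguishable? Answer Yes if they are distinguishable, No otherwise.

Yes

First remove the unreachable states {S3,S10}; 13 states remain.
Start with accepting vs non-accepting: {S4,S6,S9,S11,S13} | {S0,S1,S2,S5,S7,S8,S12,S14}.
Refine {S4,S6,S9,S11,S13} on symbol L: members go to different blocks, giving {S4,S6,S9} and {S11,S13}.
On input L, block {S0,S1,S2,S5,S7,S8,S12,S14} splits into {S0,S1,S5,S8,S12,S14} and {S2,S7}.
Split {S0,S1,S5,S8,S12,S14} by δ(·,L) → {S0,S5,S8} and {S1,S12,S14}.
Split {S0,S5,S8} by δ(·,L) → {S0,S5} and {S8}.
On input R, block {S4,S6,S9} splits into {S6,S9} and {S4}.
Split {S6,S9} by δ(·,L) → {S6} and {S9}.
The partition is now stable with 8 blocks: {S6} | {S0,S5} | {S11,S13} | {S2,S7} | {S1,S12,S14} | {S8} | {S4} | {S9}.
S11 and S14 end up in different blocks, so they are distinguishable. For instance, the string 'ε' is accepted from only S11.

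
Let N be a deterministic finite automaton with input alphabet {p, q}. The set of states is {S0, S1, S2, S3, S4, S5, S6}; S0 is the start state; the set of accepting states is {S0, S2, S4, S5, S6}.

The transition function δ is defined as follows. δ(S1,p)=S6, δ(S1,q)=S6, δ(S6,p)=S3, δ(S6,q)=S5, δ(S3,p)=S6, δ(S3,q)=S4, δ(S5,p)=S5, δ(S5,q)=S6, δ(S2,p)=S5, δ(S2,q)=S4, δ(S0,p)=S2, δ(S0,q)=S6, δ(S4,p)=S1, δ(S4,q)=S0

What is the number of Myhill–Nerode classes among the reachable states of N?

3

P0 = {S0,S2,S4,S5,S6} | {S1,S3}.
Refine {S0,S2,S4,S5,S6} on symbol p: members go to different blocks, giving {S0,S2,S5} and {S4,S6}.
No further refinement is possible. Final partition (3 blocks): {S0,S2,S5} | {S1,S3} | {S4,S6}.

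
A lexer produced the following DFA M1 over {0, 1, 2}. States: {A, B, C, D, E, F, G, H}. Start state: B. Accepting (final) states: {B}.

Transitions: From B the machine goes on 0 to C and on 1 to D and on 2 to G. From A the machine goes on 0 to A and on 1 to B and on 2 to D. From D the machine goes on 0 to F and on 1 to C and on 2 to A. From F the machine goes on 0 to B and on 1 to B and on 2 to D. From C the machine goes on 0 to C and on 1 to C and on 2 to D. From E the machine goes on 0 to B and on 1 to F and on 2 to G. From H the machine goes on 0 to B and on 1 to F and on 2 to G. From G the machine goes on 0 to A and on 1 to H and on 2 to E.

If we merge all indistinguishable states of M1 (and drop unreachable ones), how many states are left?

7

Every state is reachable, so we keep all 8.
Start with accepting vs non-accepting: {B} | {A,C,D,E,F,G,H}.
Split {A,C,D,E,F,G,H} by δ(·,0) → {A,C,D,G} and {E,F,H}.
On input 0, block {A,C,D,G} splits into {A,C,G} and {D}.
Split {A,C,G} by δ(·,1) → {A} and {C} and {G}.
Refine {E,F,H} on symbol 1: members go to different blocks, giving {E,H} and {F}.
The partition is now stable with 7 blocks: {B} | {A} | {E,H} | {D} | {C} | {G} | {F}.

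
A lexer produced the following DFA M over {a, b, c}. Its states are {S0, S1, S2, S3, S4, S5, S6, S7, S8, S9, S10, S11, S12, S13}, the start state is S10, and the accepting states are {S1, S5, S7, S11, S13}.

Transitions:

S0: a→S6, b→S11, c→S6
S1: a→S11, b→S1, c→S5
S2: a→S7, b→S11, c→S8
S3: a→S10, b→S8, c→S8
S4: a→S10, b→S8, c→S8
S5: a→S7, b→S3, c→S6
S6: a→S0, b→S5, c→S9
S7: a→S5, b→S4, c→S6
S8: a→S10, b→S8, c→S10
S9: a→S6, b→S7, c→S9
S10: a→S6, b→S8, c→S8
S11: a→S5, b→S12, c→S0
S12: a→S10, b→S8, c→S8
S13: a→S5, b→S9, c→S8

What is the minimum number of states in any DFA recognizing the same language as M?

First remove the unreachable states {S1,S2,S13}; 11 states remain.
Start with accepting vs non-accepting: {S5,S7,S11} | {S0,S3,S4,S6,S8,S9,S10,S12}.
Refine {S0,S3,S4,S6,S8,S9,S10,S12} on symbol b: members go to different blocks, giving {S3,S4,S8,S10,S12} and {S0,S6,S9}.
Split {S3,S4,S8,S10,S12} by δ(·,a) → {S3,S4,S8,S12} and {S10}.
Split {S3,S4,S8,S12} by δ(·,c) → {S3,S4,S12} and {S8}.
No further refinement is possible. Final partition (5 blocks): {S5,S7,S11} | {S3,S4,S12} | {S0,S6,S9} | {S10} | {S8}.

5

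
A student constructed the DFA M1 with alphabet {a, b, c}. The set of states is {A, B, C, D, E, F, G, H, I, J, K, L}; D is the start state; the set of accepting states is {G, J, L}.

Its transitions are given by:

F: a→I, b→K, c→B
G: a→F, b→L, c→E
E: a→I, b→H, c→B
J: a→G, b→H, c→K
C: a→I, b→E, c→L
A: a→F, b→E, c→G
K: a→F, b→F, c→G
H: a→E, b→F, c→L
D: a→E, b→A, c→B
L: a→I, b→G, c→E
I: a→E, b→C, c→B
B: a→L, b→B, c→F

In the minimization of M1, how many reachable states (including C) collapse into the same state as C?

4

States {J} cannot be reached from the start state, so discard them.
Initial partition by acceptance: {G,L} | {A,B,C,D,E,F,H,I,K}.
Split {A,B,C,D,E,F,H,I,K} by δ(·,a) → {A,C,D,E,F,H,I,K} and {B}.
Split {A,C,D,E,F,H,I,K} by δ(·,c) → {A,C,H,K} and {D,E,F,I}.
The partition is now stable with 4 blocks: {G,L} | {A,C,H,K} | {B} | {D,E,F,I}.
State C belongs to the block {A,C,H,K}, which has 4 states.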